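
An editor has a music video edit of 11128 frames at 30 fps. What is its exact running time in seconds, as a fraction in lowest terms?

5564/15 seconds

Running time = 11128 ÷ (30) = 11128 × 1/30 = 5564/15 s.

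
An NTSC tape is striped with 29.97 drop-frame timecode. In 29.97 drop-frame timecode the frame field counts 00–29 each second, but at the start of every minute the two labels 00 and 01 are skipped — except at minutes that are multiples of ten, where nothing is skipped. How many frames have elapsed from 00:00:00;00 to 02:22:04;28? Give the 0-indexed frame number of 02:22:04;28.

As if non-drop at 30 labels/s: (2 × 3600 + 22 × 60 + 4) × 30 + 28 = 255748.
Minute boundaries passed: 142; those not divisible by 10: 142 − 14 = 128; dropped labels = 2 × 128 = 256.
Actual frame index = 255748 − 256 = 255492.

255492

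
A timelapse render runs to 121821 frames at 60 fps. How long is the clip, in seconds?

Running time = 121821 / (60) = 2030.35 s.

2030.35 seconds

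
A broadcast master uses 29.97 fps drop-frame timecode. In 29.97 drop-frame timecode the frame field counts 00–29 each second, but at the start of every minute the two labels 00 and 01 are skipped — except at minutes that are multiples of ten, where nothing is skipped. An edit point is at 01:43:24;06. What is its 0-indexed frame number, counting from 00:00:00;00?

185940

Complete 10-minute blocks: 10, each 17982 frames → 179820.
Remaining 3 whole minutes in the current block: 1800 + 2 × 1798 = 5396 frames.
Within the current minute: 24 × 30 + 6 − 2 = 724 (labels ;00/;01 skipped at this minute). Total = 179820 + 5396 + 724 = 185940.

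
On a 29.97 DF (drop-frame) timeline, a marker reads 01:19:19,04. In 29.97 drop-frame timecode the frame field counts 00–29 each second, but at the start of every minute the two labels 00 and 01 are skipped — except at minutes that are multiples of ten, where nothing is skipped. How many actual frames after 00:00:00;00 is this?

142630

As if non-drop at 30 labels/s: (1 × 3600 + 19 × 60 + 19) × 30 + 4 = 142774.
Minute boundaries passed: 79; those not divisible by 10: 79 − 7 = 72; dropped labels = 2 × 72 = 144.
Actual frame index = 142774 − 144 = 142630.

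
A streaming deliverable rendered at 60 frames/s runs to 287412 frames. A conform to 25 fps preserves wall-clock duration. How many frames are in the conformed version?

119755 frames

Target frames = source frames × (target rate / source rate) = 287412 × (25)/(60) = 287412 × 5/12 = 119755.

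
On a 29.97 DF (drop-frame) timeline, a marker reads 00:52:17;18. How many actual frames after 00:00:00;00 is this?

94034

Complete 10-minute blocks: 5, each 17982 frames → 89910.
Remaining 2 whole minutes in the current block: 1800 + 1 × 1798 = 3598 frames.
Within the current minute: 17 × 30 + 18 − 2 = 526 (labels ;00/;01 skipped at this minute). Total = 89910 + 3598 + 526 = 94034.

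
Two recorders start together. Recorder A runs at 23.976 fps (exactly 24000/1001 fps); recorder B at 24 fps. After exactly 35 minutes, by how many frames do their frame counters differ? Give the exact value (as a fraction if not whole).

35 min = 2100 s.
A emits 24000/1001 × 2100 = 7200000/143 frames; B emits 24 × 2100 = 50400.
Difference = 7200/143 frames (≈ 50.3497); B is ahead of A.

7200/143 frames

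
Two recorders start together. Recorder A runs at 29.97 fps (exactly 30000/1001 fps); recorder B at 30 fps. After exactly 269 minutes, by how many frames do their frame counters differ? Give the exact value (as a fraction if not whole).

269 min = 16140 s.
A emits 30000/1001 × 16140 = 484200000/1001 frames; B emits 30 × 16140 = 484200.
Difference = 484200/1001 frames (≈ 483.7163); B is ahead of A.

484200/1001 frames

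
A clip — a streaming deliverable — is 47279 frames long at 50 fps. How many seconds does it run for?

Running time = 47279 / (50) = 945.58 s.

945.58 seconds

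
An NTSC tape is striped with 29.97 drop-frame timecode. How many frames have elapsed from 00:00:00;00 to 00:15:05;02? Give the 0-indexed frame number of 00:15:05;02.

As if non-drop at 30 labels/s: (0 × 3600 + 15 × 60 + 5) × 30 + 2 = 27152.
Minute boundaries passed: 15; those not divisible by 10: 15 − 1 = 14; dropped labels = 2 × 14 = 28.
Actual frame index = 27152 − 28 = 27124.

27124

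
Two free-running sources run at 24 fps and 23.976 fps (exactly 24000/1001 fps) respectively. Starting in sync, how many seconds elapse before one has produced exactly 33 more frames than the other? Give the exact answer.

1376.375 seconds

The gap grows by |24000/1001 − 24| = 24/1001 frames per second.
Time for a 33-frame gap: 33 ÷ (24/1001) = 1376.375 s.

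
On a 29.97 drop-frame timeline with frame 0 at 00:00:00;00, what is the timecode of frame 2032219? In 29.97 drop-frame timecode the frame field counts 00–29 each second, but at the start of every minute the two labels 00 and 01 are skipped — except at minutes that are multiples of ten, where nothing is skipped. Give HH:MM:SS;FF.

Ten DF minutes hold 17982 frames, so frame 2032219 lies in block 113 (frames 2031966–2049947) with 253 frames into that block.
The block's first minute is 1800 frames and the rest 1798 each; 253 frames reaches minute 0, so 113 × 18 + 0 × 2 = 2034 labels have been skipped so far.
Adding those back, label number 2032219 + 2034 = 2034253 at 30 labels/s is 67808 s + 13 f = 18 h 50 min 8 s frame 13, i.e. 18:50:08;13.

18:50:08;13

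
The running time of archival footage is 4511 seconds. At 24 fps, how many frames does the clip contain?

108264 frames

Frames = 4511 × 24 = 108264.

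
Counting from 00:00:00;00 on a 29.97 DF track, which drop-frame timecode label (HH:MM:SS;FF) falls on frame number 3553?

Ten DF minutes hold 17982 frames, so frame 3553 lies in block 0 (frames 0–17981) with 3553 frames into that block.
The block's first minute is 1800 frames and the rest 1798 each; 3553 frames reaches minute 1, so 0 × 18 + 1 × 2 = 2 labels have been skipped so far.
Adding those back, label number 3553 + 2 = 3555 at 30 labels/s is 118 s + 15 f = 0 h 1 min 58 s frame 15, i.e. 00:01:58;15.

00:01:58;15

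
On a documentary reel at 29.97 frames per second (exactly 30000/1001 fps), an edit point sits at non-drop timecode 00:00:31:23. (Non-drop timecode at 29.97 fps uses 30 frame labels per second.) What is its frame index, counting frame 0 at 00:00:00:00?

frame 953

Total seconds to the label: (0 × 3600 + 0 × 60 + 31) = 31.
Frame index = 31 × 30 + 23 = 953.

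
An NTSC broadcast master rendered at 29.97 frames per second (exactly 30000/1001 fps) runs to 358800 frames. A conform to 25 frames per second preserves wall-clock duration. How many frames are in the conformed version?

299299 frames

Target frames = source frames × (target rate / source rate) = 358800 × (25)/(30000/1001) = 358800 × 1001/1200 = 299299.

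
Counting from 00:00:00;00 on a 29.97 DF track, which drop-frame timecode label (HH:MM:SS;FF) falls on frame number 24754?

00:13:45;28

Ten DF minutes hold 17982 frames, so frame 24754 lies in block 1 (frames 17982–35963) with 6772 frames into that block.
The block's first minute is 1800 frames and the rest 1798 each; 6772 frames reaches minute 3, so 1 × 18 + 3 × 2 = 24 labels have been skipped so far.
Adding those back, label number 24754 + 24 = 24778 at 30 labels/s is 825 s + 28 f = 0 h 13 min 45 s frame 28, i.e. 00:13:45;28.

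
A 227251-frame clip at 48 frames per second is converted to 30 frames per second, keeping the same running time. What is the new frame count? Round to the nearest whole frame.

Frames at target rate = 227251 × (30) / (48) = 1136255/8 ≈ 142031.875.
Nearest whole frame: 142032.

142032 frames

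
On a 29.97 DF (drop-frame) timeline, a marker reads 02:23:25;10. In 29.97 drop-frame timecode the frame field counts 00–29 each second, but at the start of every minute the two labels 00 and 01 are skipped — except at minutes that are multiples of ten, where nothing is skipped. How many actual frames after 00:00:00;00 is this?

Complete 10-minute blocks: 14, each 17982 frames → 251748.
Remaining 3 whole minutes in the current block: 1800 + 2 × 1798 = 5396 frames.
Within the current minute: 25 × 30 + 10 − 2 = 758 (labels ;00/;01 skipped at this minute). Total = 251748 + 5396 + 758 = 257902.

257902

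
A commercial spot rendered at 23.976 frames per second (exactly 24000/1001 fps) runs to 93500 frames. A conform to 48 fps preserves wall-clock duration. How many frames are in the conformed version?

Target frames = source frames × (target rate / source rate) = 93500 × (48)/(24000/1001) = 93500 × 1001/500 = 187187.

187187 frames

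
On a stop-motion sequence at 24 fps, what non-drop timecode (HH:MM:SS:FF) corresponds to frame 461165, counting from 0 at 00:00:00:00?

461165 ÷ 24 = 19215 full seconds, remainder 5 frames.
19215 s = 5 h 20 min 15 s.
Timecode: 05:20:15:05.

05:20:15:05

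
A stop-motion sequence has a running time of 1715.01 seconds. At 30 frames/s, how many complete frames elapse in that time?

Frames = 1715.01 × 30 = 514503/10 ≈ 51450.3000.
Complete frames: 51450.

51450 frames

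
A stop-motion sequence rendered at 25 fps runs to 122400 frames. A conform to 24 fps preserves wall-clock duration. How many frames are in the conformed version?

117504 frames

Target frames = source frames × (target rate / source rate) = 122400 × (24)/(25) = 122400 × 24/25 = 117504.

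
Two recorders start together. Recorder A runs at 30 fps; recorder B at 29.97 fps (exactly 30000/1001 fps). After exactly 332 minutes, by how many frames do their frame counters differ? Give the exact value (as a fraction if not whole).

332 min = 19920 s.
A emits 30 × 19920 = 597600 frames; B emits 30000/1001 × 19920 = 597600000/1001.
Difference = 597600/1001 frames (≈ 597.0030); B is behind A.

597600/1001 frames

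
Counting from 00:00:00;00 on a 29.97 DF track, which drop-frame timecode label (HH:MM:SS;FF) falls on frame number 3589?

Each 10-minute DF block holds 10 × 60 × 30 − 9 × 2 = 17982 frames. 3589 ÷ 17982 → 0 full blocks, remainder 3589.
Within the partial block the first minute is 1800 frames and each further minute 1798, so 1 further minute boundary passed. Total skipped labels = 18 × 0 + 2 × 1 = 2.
Non-drop label index = 3589 + 2 = 3591; at 30 labels/s that is 00:01:59:21, i.e. DF 00:01:59;21.

00:01:59;21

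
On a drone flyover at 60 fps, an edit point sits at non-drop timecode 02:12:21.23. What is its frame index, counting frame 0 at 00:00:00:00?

476483

Total seconds to the label: (2 × 3600 + 12 × 60 + 21) = 7941.
Frame index = 7941 × 60 + 23 = 476483.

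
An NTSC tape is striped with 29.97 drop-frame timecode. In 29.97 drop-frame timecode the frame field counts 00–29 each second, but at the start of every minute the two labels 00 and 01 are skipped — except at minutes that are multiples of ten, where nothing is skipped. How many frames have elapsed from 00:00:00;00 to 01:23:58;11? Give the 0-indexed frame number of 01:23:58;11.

151001

As if non-drop at 30 labels/s: (1 × 3600 + 23 × 60 + 58) × 30 + 11 = 151151.
Minute boundaries passed: 83; those not divisible by 10: 83 − 8 = 75; dropped labels = 2 × 75 = 150.
Actual frame index = 151151 − 150 = 151001.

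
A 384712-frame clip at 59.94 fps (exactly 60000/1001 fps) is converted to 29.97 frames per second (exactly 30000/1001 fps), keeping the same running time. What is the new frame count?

Target frames = source frames × (target rate / source rate) = 384712 × (30000/1001)/(60000/1001) = 384712 × 1/2 = 192356.

192356 frames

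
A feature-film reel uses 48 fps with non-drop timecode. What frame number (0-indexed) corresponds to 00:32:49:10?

Total seconds to the label: (0 × 3600 + 32 × 60 + 49) = 1969.
Frame index = 1969 × 48 + 10 = 94522.

94522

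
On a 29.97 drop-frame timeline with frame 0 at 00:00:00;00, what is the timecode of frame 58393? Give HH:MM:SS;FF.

Each 10-minute DF block holds 10 × 60 × 30 − 9 × 2 = 17982 frames. 58393 ÷ 17982 → 3 full blocks, remainder 4447.
Within the partial block the first minute is 1800 frames and each further minute 1798, so 2 further minute boundaries passed. Total skipped labels = 18 × 3 + 2 × 2 = 58.
Non-drop label index = 58393 + 58 = 58451; at 30 labels/s that is 00:32:28:11, i.e. DF 00:32:28;11.

00:32:28;11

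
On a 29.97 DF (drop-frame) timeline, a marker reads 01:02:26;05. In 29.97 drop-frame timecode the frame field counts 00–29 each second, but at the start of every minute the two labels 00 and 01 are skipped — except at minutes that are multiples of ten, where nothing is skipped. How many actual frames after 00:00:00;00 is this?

112273

Complete 10-minute blocks: 6, each 17982 frames → 107892.
Remaining 2 whole minutes in the current block: 1800 + 1 × 1798 = 3598 frames.
Within the current minute: 26 × 30 + 5 − 2 = 783 (labels ;00/;01 skipped at this minute). Total = 107892 + 3598 + 783 = 112273.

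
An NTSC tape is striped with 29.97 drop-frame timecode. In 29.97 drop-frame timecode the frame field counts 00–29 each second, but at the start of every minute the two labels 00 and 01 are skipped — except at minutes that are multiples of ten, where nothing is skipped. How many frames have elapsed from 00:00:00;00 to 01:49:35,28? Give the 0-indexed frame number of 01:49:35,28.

Complete 10-minute blocks: 10, each 17982 frames → 179820.
Remaining 9 whole minutes in the current block: 1800 + 8 × 1798 = 16184 frames.
Within the current minute: 35 × 30 + 28 − 2 = 1076 (labels ;00/;01 skipped at this minute). Total = 179820 + 16184 + 1076 = 197080.

197080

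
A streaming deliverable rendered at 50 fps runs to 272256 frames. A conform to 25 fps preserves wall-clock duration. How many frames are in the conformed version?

Frames at target rate = 272256 × (25) / (50) = 136128.

136128 frames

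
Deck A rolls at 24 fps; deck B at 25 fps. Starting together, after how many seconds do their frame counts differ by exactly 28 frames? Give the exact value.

The gap grows by |25 − 24| = 1 frame per second.
Time for a 28-frame gap: 28 ÷ (1) = 28 s.

28 seconds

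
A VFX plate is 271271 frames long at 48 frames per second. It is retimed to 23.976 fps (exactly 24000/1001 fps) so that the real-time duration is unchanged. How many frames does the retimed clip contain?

135500 frames

Target frames = source frames × (target rate / source rate) = 271271 × (24000/1001)/(48) = 271271 × 500/1001 = 135500.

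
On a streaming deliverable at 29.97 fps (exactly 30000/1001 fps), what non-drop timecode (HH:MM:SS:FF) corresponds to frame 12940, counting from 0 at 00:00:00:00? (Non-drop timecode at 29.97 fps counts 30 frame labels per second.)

00:07:11:10

12940 ÷ 30 = 431 full seconds, remainder 10 frames.
431 s = 0 h 7 min 11 s.
Timecode: 00:07:11:10.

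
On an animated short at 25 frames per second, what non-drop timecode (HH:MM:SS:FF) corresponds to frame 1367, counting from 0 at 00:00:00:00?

1367 ÷ 25 = 54 full seconds, remainder 17 frames.
54 s = 0 h 0 min 54 s.
Timecode: 00:00:54:17.

00:00:54:17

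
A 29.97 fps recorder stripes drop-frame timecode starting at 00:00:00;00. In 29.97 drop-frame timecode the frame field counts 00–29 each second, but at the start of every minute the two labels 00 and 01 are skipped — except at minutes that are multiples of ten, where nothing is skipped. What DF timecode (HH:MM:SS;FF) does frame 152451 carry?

Each 10-minute DF block holds 10 × 60 × 30 − 9 × 2 = 17982 frames. 152451 ÷ 17982 → 8 full blocks, remainder 8595.
Within the partial block the first minute is 1800 frames and each further minute 1798, so 4 further minute boundaries passed. Total skipped labels = 18 × 8 + 2 × 4 = 152.
Non-drop label index = 152451 + 152 = 152603; at 30 labels/s that is 01:24:46:23, i.e. DF 01:24:46;23.

01:24:46;23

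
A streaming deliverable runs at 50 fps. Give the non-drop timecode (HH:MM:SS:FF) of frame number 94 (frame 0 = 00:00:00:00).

94 ÷ 50 = 1 full seconds, remainder 44 frames.
1 s = 0 h 0 min 1 s.
Timecode: 00:00:01:44.

00:00:01:44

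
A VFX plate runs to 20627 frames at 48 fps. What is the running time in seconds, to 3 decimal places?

429.729 seconds

Running time = 20627 × 1/48 = 20627/48 s ≈ 429.729 s.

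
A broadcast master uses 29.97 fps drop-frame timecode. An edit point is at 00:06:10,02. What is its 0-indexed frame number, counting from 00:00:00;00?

11090

As if non-drop at 30 labels/s: (0 × 3600 + 6 × 60 + 10) × 30 + 2 = 11102.
Minute boundaries passed: 6; those not divisible by 10: 6 − 0 = 6; dropped labels = 2 × 6 = 12.
Actual frame index = 11102 − 12 = 11090.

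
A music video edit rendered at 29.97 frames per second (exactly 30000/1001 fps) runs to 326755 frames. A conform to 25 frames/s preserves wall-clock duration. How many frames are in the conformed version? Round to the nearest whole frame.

272568 frames

Frames at target rate = 326755 × (25) / (30000/1001) = 65416351/240 ≈ 272568.129.
Nearest whole frame: 272568.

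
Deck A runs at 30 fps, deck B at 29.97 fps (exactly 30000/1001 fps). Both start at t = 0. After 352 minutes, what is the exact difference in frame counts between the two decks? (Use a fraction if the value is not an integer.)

57600/91 frames

352 min = 21120 s.
A emits 30 × 21120 = 633600 frames; B emits 30000/1001 × 21120 = 57600000/91.
Difference = 57600/91 frames (≈ 632.9670); B is behind A.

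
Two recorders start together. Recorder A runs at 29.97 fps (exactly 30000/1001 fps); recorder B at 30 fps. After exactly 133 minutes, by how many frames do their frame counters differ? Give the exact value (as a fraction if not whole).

133 min = 7980 s.
A emits 30000/1001 × 7980 = 34200000/143 frames; B emits 30 × 7980 = 239400.
Difference = 34200/143 frames (≈ 239.1608); B is ahead of A.

34200/143 frames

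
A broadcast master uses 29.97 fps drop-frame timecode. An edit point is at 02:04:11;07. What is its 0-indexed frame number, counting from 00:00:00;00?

223313

Complete 10-minute blocks: 12, each 17982 frames → 215784.
Remaining 4 whole minutes in the current block: 1800 + 3 × 1798 = 7194 frames.
Within the current minute: 11 × 30 + 7 − 2 = 335 (labels ;00/;01 skipped at this minute). Total = 215784 + 7194 + 335 = 223313.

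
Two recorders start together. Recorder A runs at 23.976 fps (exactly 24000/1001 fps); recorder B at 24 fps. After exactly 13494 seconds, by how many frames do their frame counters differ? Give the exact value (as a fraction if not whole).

A emits 24000/1001 × 13494 = 24912000/77 frames; B emits 24 × 13494 = 323856.
Difference = 24912/77 frames (≈ 323.5325); B is ahead of A.

24912/77 frames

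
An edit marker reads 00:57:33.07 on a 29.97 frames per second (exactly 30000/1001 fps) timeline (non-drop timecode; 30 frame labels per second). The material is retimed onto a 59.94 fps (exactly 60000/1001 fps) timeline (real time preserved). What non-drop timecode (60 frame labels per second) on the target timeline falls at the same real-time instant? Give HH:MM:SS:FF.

Source frame index: (0×3600 + 57×60 + 33) × 30 + 7 = 103597.
Real time: 103597 / (30000/1001) = 103700597/30000 s.
Target frame: (103700597/30000) × (60000/1001) = 207194.
At 60 labels/s: frame 207194 → 00:57:33:14.

00:57:33:14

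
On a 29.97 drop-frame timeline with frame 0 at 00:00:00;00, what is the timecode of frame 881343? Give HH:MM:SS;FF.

Ten DF minutes hold 17982 frames, so frame 881343 lies in block 49 (frames 881118–899099) with 225 frames into that block.
The block's first minute is 1800 frames and the rest 1798 each; 225 frames reaches minute 0, so 49 × 18 + 0 × 2 = 882 labels have been skipped so far.
Adding those back, label number 881343 + 882 = 882225 at 30 labels/s is 29407 s + 15 f = 8 h 10 min 7 s frame 15, i.e. 08:10:07;15.

08:10:07;15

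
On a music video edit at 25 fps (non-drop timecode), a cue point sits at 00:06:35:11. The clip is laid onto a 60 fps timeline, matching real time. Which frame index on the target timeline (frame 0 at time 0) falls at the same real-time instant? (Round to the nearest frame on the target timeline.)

frame 23726

Source frame index: (0×3600 + 6×60 + 35) × 25 + 11 = 9886.
Real time: 9886 / (25) = 9886/25 s.
Target frame: (9886/25) × (60) = 118632/5 ≈ 23726.400 → 23726.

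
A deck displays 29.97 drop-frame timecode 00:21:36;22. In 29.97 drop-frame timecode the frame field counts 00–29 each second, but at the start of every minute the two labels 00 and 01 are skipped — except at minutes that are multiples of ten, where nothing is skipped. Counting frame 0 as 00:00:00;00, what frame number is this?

38864

As if non-drop at 30 labels/s: (0 × 3600 + 21 × 60 + 36) × 30 + 22 = 38902.
Minute boundaries passed: 21; those not divisible by 10: 21 − 2 = 19; dropped labels = 2 × 19 = 38.
Actual frame index = 38902 − 38 = 38864.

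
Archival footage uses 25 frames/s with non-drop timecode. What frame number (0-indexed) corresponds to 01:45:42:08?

Total seconds to the label: (1 × 3600 + 45 × 60 + 42) = 6342.
Frame index = 6342 × 25 + 8 = 158558.

frame 158558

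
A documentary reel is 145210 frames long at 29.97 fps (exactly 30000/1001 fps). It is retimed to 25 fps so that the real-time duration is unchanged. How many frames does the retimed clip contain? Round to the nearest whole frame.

121129 frames

Frames at target rate = 145210 × (25) / (30000/1001) = 14535521/120 ≈ 121129.342.
Nearest whole frame: 121129.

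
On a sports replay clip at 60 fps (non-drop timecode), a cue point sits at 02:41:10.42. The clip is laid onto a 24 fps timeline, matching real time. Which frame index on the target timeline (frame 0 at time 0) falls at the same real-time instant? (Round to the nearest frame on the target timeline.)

frame 232097

Source frame index: (2×3600 + 41×60 + 10) × 60 + 42 = 580242.
Real time: 580242 / (60) = 96707/10 s.
Target frame: (96707/10) × (24) = 1160484/5 ≈ 232096.800 → 232097.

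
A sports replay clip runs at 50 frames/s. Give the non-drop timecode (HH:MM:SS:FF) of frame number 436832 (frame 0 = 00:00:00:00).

02:25:36:32

436832 ÷ 50 = 8736 full seconds, remainder 32 frames.
8736 s = 2 h 25 min 36 s.
Timecode: 02:25:36:32.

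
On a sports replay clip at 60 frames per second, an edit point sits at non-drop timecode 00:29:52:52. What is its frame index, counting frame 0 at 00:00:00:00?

107572

Total seconds to the label: (0 × 3600 + 29 × 60 + 52) = 1792.
Frame index = 1792 × 60 + 52 = 107572.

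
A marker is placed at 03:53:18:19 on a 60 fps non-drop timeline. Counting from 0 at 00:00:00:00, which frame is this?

Total seconds to the label: (3 × 3600 + 53 × 60 + 18) = 13998.
Frame index = 13998 × 60 + 19 = 839899.

frame 839899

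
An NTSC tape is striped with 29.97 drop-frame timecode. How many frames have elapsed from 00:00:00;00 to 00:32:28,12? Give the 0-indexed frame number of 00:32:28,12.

58394

Complete 10-minute blocks: 3, each 17982 frames → 53946.
Remaining 2 whole minutes in the current block: 1800 + 1 × 1798 = 3598 frames.
Within the current minute: 28 × 30 + 12 − 2 = 850 (labels ;00/;01 skipped at this minute). Total = 53946 + 3598 + 850 = 58394.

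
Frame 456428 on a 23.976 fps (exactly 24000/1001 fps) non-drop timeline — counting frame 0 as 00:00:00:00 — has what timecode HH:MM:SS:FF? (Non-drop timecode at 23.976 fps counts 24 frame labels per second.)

05:16:57:20

456428 ÷ 24 = 19017 full seconds, remainder 20 frames.
19017 s = 5 h 16 min 57 s.
Timecode: 05:16:57:20.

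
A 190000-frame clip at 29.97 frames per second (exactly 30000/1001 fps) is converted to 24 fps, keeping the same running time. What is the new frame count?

Target frames = source frames × (target rate / source rate) = 190000 × (24)/(30000/1001) = 190000 × 1001/1250 = 152152.

152152 frames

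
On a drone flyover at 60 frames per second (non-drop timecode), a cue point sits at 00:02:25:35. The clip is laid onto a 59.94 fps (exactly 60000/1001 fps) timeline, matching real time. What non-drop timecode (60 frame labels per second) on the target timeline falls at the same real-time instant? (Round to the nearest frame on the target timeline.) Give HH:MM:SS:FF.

Source frame index: (0×3600 + 2×60 + 25) × 60 + 35 = 8735.
Real time: 8735 / (60) = 1747/12 s.
Target frame: (1747/12) × (60000/1001) = 8735000/1001 ≈ 8726.274 → 8726.
At 60 labels/s: frame 8726 → 00:02:25:26.

00:02:25:26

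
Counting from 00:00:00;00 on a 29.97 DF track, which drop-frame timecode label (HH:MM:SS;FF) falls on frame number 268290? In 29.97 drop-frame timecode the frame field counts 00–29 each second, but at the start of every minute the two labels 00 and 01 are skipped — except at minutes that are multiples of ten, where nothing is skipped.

02:29:12;00

Each 10-minute DF block holds 10 × 60 × 30 − 9 × 2 = 17982 frames. 268290 ÷ 17982 → 14 full blocks, remainder 16542.
Within the partial block the first minute is 1800 frames and each further minute 1798, so 9 further minute boundaries passed. Total skipped labels = 18 × 14 + 2 × 9 = 270.
Non-drop label index = 268290 + 270 = 268560; at 30 labels/s that is 02:29:12:00, i.e. DF 02:29:12;00.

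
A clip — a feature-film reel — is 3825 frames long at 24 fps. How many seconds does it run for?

Running time = 3825 / (24) = 159.375 s.

159.375 seconds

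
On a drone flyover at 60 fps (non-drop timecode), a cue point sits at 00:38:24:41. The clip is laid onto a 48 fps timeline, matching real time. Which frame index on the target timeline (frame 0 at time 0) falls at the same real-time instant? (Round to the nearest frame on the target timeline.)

frame 110625

Source frame index: (0×3600 + 38×60 + 24) × 60 + 41 = 138281.
Real time: 138281 / (60) = 138281/60 s.
Target frame: (138281/60) × (48) = 553124/5 ≈ 110624.800 → 110625.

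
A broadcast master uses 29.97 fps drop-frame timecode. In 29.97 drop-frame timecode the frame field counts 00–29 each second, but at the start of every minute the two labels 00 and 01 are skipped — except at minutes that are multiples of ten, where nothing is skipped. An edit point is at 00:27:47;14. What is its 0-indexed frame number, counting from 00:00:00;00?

49974

Complete 10-minute blocks: 2, each 17982 frames → 35964.
Remaining 7 whole minutes in the current block: 1800 + 6 × 1798 = 12588 frames.
Within the current minute: 47 × 30 + 14 − 2 = 1422 (labels ;00/;01 skipped at this minute). Total = 35964 + 12588 + 1422 = 49974.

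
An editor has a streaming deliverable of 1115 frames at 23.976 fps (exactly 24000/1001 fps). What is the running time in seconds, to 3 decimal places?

Running time = 1115 × 1001/24000 = 223223/4800 s ≈ 46.505 s.

46.505 seconds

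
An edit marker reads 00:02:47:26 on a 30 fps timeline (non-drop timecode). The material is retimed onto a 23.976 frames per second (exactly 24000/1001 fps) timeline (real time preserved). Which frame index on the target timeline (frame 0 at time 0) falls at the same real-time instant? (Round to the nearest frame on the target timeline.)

frame 4025

Source frame index: (0×3600 + 2×60 + 47) × 30 + 26 = 5036.
Real time: 5036 / (30) = 2518/15 s.
Target frame: (2518/15) × (24000/1001) = 4028800/1001 ≈ 4024.775 → 4025.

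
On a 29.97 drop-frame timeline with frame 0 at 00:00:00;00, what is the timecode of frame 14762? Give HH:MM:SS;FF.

00:08:12;18

Ten DF minutes hold 17982 frames, so frame 14762 lies in block 0 (frames 0–17981) with 14762 frames into that block.
The block's first minute is 1800 frames and the rest 1798 each; 14762 frames reaches minute 8, so 0 × 18 + 8 × 2 = 16 labels have been skipped so far.
Adding those back, label number 14762 + 16 = 14778 at 30 labels/s is 492 s + 18 f = 0 h 8 min 12 s frame 18, i.e. 00:08:12;18.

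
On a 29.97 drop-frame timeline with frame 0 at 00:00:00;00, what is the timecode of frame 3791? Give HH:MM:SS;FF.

00:02:06;15

Each 10-minute DF block holds 10 × 60 × 30 − 9 × 2 = 17982 frames. 3791 ÷ 17982 → 0 full blocks, remainder 3791.
Within the partial block the first minute is 1800 frames and each further minute 1798, so 2 further minute boundaries passed. Total skipped labels = 18 × 0 + 2 × 2 = 4.
Non-drop label index = 3791 + 4 = 3795; at 30 labels/s that is 00:02:06:15, i.e. DF 00:02:06;15.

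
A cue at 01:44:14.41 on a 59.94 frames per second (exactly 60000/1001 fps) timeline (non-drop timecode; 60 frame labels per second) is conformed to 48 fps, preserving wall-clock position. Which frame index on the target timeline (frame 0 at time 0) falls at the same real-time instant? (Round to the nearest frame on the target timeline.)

frame 300525

Source frame index: (1×3600 + 44×60 + 14) × 60 + 41 = 375281.
Real time: 375281 / (60000/1001) = 375656281/60000 s.
Target frame: (375656281/60000) × (48) = 375656281/1250 ≈ 300525.025 → 300525.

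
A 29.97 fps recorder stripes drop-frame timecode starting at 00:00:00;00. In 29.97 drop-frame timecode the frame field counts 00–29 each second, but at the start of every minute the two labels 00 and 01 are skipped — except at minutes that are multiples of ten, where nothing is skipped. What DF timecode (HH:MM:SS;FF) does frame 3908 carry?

Ten DF minutes hold 17982 frames, so frame 3908 lies in block 0 (frames 0–17981) with 3908 frames into that block.
The block's first minute is 1800 frames and the rest 1798 each; 3908 frames reaches minute 2, so 0 × 18 + 2 × 2 = 4 labels have been skipped so far.
Adding those back, label number 3908 + 4 = 3912 at 30 labels/s is 130 s + 12 f = 0 h 2 min 10 s frame 12, i.e. 00:02:10;12.

00:02:10;12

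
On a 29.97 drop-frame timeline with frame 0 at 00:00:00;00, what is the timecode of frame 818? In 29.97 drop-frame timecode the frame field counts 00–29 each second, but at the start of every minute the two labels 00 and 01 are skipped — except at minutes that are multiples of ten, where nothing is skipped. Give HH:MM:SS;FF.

Ten DF minutes hold 17982 frames, so frame 818 lies in block 0 (frames 0–17981) with 818 frames into that block.
The block's first minute is 1800 frames and the rest 1798 each; 818 frames reaches minute 0, so 0 × 18 + 0 × 2 = 0 labels have been skipped so far.
Adding those back, label number 818 + 0 = 818 at 30 labels/s is 27 s + 8 f = 0 h 0 min 27 s frame 8, i.e. 00:00:27;08.

00:00:27;08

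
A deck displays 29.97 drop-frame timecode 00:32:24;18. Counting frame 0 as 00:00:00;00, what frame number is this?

58280

As if non-drop at 30 labels/s: (0 × 3600 + 32 × 60 + 24) × 30 + 18 = 58338.
Minute boundaries passed: 32; those not divisible by 10: 32 − 3 = 29; dropped labels = 2 × 29 = 58.
Actual frame index = 58338 − 58 = 58280.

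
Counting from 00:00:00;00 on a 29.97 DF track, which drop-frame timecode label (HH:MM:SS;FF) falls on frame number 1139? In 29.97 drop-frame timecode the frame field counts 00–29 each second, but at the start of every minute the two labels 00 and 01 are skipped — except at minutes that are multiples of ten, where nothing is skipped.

00:00:37;29

Ten DF minutes hold 17982 frames, so frame 1139 lies in block 0 (frames 0–17981) with 1139 frames into that block.
The block's first minute is 1800 frames and the rest 1798 each; 1139 frames reaches minute 0, so 0 × 18 + 0 × 2 = 0 labels have been skipped so far.
Adding those back, label number 1139 + 0 = 1139 at 30 labels/s is 37 s + 29 f = 0 h 0 min 37 s frame 29, i.e. 00:00:37;29.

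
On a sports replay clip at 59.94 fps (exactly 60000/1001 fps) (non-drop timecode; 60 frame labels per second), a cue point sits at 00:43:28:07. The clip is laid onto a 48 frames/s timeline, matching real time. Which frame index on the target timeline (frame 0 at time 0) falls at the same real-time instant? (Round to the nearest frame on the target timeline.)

frame 125315

Source frame index: (0×3600 + 43×60 + 28) × 60 + 7 = 156487.
Real time: 156487 / (60000/1001) = 156643487/60000 s.
Target frame: (156643487/60000) × (48) = 156643487/1250 ≈ 125314.790 → 125315.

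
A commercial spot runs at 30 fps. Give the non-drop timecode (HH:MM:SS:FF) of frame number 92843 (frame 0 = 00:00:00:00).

92843 ÷ 30 = 3094 full seconds, remainder 23 frames.
3094 s = 0 h 51 min 34 s.
Timecode: 00:51:34:23.

00:51:34:23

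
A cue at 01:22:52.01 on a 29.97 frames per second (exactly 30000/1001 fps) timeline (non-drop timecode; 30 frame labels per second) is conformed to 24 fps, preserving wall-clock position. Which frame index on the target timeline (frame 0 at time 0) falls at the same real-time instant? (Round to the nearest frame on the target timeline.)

frame 119448

Source frame index: (1×3600 + 22×60 + 52) × 30 + 1 = 149161.
Real time: 149161 / (30000/1001) = 149310161/30000 s.
Target frame: (149310161/30000) × (24) = 149310161/1250 ≈ 119448.129 → 119448.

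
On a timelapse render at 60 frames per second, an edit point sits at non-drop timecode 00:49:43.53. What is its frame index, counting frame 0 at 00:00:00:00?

179033

Total seconds to the label: (0 × 3600 + 49 × 60 + 43) = 2983.
Frame index = 2983 × 60 + 53 = 179033.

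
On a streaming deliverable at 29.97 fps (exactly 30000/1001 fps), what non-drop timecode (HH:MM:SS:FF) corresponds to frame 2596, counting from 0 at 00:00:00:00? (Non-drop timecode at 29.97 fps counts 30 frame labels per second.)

00:01:26:16

2596 ÷ 30 = 86 full seconds, remainder 16 frames.
86 s = 0 h 1 min 26 s.
Timecode: 00:01:26:16.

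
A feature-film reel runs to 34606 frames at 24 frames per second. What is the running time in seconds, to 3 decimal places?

1441.917 seconds

Running time = 34606 × 1/24 = 17303/12 s ≈ 1441.917 s.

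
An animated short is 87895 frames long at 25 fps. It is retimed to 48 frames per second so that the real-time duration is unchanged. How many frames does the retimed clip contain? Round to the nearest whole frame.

168758 frames

Frames at target rate = 87895 × (48) / (25) = 843792/5 ≈ 168758.400.
Nearest whole frame: 168758.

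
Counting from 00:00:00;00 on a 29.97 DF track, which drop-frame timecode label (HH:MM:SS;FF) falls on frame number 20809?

Each 10-minute DF block holds 10 × 60 × 30 − 9 × 2 = 17982 frames. 20809 ÷ 17982 → 1 full block, remainder 2827.
Within the partial block the first minute is 1800 frames and each further minute 1798, so 1 further minute boundary passed. Total skipped labels = 18 × 1 + 2 × 1 = 20.
Non-drop label index = 20809 + 20 = 20829; at 30 labels/s that is 00:11:34:09, i.e. DF 00:11:34;09.

00:11:34;09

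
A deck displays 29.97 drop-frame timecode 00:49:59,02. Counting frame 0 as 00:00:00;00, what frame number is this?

89882

Complete 10-minute blocks: 4, each 17982 frames → 71928.
Remaining 9 whole minutes in the current block: 1800 + 8 × 1798 = 16184 frames.
Within the current minute: 59 × 30 + 2 − 2 = 1770 (labels ;00/;01 skipped at this minute). Total = 71928 + 16184 + 1770 = 89882.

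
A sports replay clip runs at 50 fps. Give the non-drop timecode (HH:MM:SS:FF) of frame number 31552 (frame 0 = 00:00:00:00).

31552 ÷ 50 = 631 full seconds, remainder 2 frames.
631 s = 0 h 10 min 31 s.
Timecode: 00:10:31:02.

00:10:31:02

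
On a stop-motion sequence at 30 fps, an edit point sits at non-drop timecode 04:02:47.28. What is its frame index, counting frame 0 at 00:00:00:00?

frame 437038

Total seconds to the label: (4 × 3600 + 2 × 60 + 47) = 14567.
Frame index = 14567 × 30 + 28 = 437038.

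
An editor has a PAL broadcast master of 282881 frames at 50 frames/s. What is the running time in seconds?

Running time = 282881 / (50) = 5657.62 s.

5657.62 seconds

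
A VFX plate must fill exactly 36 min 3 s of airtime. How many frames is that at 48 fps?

36 min 3 s = 2163 s.
Frames = 2163 × 48 = 103824.

103824 frames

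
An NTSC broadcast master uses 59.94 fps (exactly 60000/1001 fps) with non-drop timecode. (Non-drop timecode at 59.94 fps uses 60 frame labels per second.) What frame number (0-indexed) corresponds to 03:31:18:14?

Total seconds to the label: (3 × 3600 + 31 × 60 + 18) = 12678.
Frame index = 12678 × 60 + 14 = 760694.

760694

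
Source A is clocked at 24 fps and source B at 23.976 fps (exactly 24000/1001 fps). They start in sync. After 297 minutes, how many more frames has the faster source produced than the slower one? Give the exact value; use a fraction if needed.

38880/91 frames

297 min = 17820 s.
A emits 24 × 17820 = 427680 frames; B emits 24000/1001 × 17820 = 38880000/91.
Difference = 38880/91 frames (≈ 427.2527); B is behind A.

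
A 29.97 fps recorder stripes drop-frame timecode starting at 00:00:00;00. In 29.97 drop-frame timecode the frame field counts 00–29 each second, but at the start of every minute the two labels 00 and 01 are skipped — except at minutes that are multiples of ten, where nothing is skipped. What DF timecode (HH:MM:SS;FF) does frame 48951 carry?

00:27:13;11

Ten DF minutes hold 17982 frames, so frame 48951 lies in block 2 (frames 35964–53945) with 12987 frames into that block.
The block's first minute is 1800 frames and the rest 1798 each; 12987 frames reaches minute 7, so 2 × 18 + 7 × 2 = 50 labels have been skipped so far.
Adding those back, label number 48951 + 50 = 49001 at 30 labels/s is 1633 s + 11 f = 0 h 27 min 13 s frame 11, i.e. 00:27:13;11.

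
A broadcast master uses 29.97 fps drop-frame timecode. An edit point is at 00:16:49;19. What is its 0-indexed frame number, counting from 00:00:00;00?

Complete 10-minute blocks: 1, each 17982 frames → 17982.
Remaining 6 whole minutes in the current block: 1800 + 5 × 1798 = 10790 frames.
Within the current minute: 49 × 30 + 19 − 2 = 1487 (labels ;00/;01 skipped at this minute). Total = 17982 + 10790 + 1487 = 30259.

30259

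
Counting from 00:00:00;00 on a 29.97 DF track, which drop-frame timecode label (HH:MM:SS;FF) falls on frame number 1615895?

Each 10-minute DF block holds 10 × 60 × 30 − 9 × 2 = 17982 frames. 1615895 ÷ 17982 → 89 full blocks, remainder 15497.
Within the partial block the first minute is 1800 frames and each further minute 1798, so 8 further minute boundaries passed. Total skipped labels = 18 × 89 + 2 × 8 = 1618.
Non-drop label index = 1615895 + 1618 = 1617513; at 30 labels/s that is 14:58:37:03, i.e. DF 14:58:37;03.

14:58:37;03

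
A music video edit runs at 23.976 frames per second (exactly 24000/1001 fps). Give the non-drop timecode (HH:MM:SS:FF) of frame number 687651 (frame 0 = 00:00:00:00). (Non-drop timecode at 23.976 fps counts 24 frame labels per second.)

687651 ÷ 24 = 28652 full seconds, remainder 3 frames.
28652 s = 7 h 57 min 32 s.
Timecode: 07:57:32:03.

07:57:32:03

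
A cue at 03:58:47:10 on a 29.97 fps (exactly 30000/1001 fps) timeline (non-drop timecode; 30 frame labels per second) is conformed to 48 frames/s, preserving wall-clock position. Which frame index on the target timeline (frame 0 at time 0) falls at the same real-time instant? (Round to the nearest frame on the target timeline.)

frame 688400

Source frame index: (3×3600 + 58×60 + 47) × 30 + 10 = 429820.
Real time: 429820 / (30000/1001) = 21512491/1500 s.
Target frame: (21512491/1500) × (48) = 86049964/125 ≈ 688399.712 → 688400.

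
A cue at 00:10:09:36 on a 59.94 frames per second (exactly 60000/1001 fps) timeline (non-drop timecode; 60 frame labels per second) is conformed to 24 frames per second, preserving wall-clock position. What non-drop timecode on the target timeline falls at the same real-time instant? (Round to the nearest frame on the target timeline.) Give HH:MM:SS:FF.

Source frame index: (0×3600 + 10×60 + 9) × 60 + 36 = 36576.
Real time: 36576 / (60000/1001) = 381381/625 s.
Target frame: (381381/625) × (24) = 9153144/625 ≈ 14645.030 → 14645.
At 24 labels/s: frame 14645 → 00:10:10:05.

00:10:10:05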